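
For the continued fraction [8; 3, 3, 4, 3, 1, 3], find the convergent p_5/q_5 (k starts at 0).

Using pₖ = aₖpₖ₋₁ + pₖ₋₂, qₖ = aₖqₖ₋₁ + qₖ₋₂ (with p₋₁=1, p₋₂=0, q₋₁=0, q₋₂=1):
  k=0: a=8, p=8, q=1
  k=1: a=3, p=25, q=3
  k=2: a=3, p=83, q=10
  k=3: a=4, p=357, q=43
  k=4: a=3, p=1154, q=139
  k=5: a=1, p=1511, q=182

1511/182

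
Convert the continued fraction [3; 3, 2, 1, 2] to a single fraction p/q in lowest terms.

89/27

Fold from the inside: start with 2/1.
  1 + 1/2 = 3/2
  2 + 2/3 = 8/3
  3 + 3/8 = 27/8
  3 + 8/27 = 89/27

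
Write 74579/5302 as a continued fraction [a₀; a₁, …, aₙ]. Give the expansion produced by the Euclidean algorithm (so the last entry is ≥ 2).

[14; 15, 9, 2, 18]

74579 = 14*5302 + 351
5302 = 15*351 + 37
351 = 9*37 + 18
37 = 2*18 + 1
18 = 18*1 + 0  (stop)
So 74579/5302 = [14; 15, 9, 2, 18].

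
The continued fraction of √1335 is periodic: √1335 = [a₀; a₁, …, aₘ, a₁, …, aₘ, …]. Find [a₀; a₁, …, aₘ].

[36; 1, 1, 6, 7, 6, 1, 1, 72]

a₀ = ⌊√1335⌋ = 36.
With m₀=0, d₀=1 and mₖ₊₁ = dₖaₖ − mₖ, dₖ₊₁ = (n − mₖ₊₁²)/dₖ, aₖ₊₁ = ⌊(a₀+mₖ₊₁)/dₖ₊₁⌋:
  k=1: m=36, d=39, a=1
  k=2: m=3, d=34, a=1
  k=3: m=31, d=11, a=6
  k=4: m=35, d=10, a=7
  k=5: m=35, d=11, a=6
  k=6: m=31, d=34, a=1
  k=7: m=3, d=39, a=1
  k=8: m=36, d=1, a=72
d=1 and a=2a₀=72 at k=8, so the next step gives (m, d) = (36, 39) again — its k=1 value — and the period has length 8.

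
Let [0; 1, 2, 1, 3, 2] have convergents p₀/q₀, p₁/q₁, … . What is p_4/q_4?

11/15

Using pₖ = aₖpₖ₋₁ + pₖ₋₂, qₖ = aₖqₖ₋₁ + qₖ₋₂ (with p₋₁=1, p₋₂=0, q₋₁=0, q₋₂=1):
  k=0: a=0, p=0, q=1
  k=1: a=1, p=1, q=1
  k=2: a=2, p=2, q=3
  k=3: a=1, p=3, q=4
  k=4: a=3, p=11, q=15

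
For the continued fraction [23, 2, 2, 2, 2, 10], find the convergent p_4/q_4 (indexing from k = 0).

679/29

Using pₖ = aₖpₖ₋₁ + pₖ₋₂, qₖ = aₖqₖ₋₁ + qₖ₋₂ (with p₋₁=1, p₋₂=0, q₋₁=0, q₋₂=1):
  k=0: a=23, p=23, q=1
  k=1: a=2, p=47, q=2
  k=2: a=2, p=117, q=5
  k=3: a=2, p=281, q=12
  k=4: a=2, p=679, q=29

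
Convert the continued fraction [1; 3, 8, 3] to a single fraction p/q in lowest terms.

103/78

Using pₖ = aₖpₖ₋₁ + pₖ₋₂ and qₖ = aₖqₖ₋₁ + qₖ₋₂:
  k=0: a=1, p=1, q=1
  k=1: a=3, p=4, q=3
  k=2: a=8, p=33, q=25
  k=3: a=3, p=103, q=78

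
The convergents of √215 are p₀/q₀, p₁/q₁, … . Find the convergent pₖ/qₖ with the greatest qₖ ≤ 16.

√215 = [14; 1, 1, 1, 28, …] (period length 4).
Convergents:
  p_0/q_0 = 14/1
  p_1/q_1 = 15/1
  p_2/q_2 = 29/2
  p_3/q_3 = 44/3
  p_4/q_4 = 1261/86
q_3 = 3 ≤ 16 < 86 = q_4, so the answer is 44/3.

44/3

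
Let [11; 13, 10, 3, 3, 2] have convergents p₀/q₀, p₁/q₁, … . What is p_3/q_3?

Using pₖ = aₖpₖ₋₁ + pₖ₋₂, qₖ = aₖqₖ₋₁ + qₖ₋₂ (with p₋₁=1, p₋₂=0, q₋₁=0, q₋₂=1):
  k=0: a=11, p=11, q=1
  k=1: a=13, p=144, q=13
  k=2: a=10, p=1451, q=131
  k=3: a=3, p=4497, q=406

4497/406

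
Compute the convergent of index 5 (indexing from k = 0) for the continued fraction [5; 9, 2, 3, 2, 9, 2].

Using pₖ = aₖpₖ₋₁ + pₖ₋₂, qₖ = aₖqₖ₋₁ + qₖ₋₂ (with p₋₁=1, p₋₂=0, q₋₁=0, q₋₂=1):
  k=0: a=5, p=5, q=1
  k=1: a=9, p=46, q=9
  k=2: a=2, p=97, q=19
  k=3: a=3, p=337, q=66
  k=4: a=2, p=771, q=151
  k=5: a=9, p=7276, q=1425

7276/1425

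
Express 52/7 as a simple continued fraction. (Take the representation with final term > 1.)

[7; 2, 3]

52 = 7·7 + 3
7 = 2·3 + 1
3 = 3·1 + 0  (stop)
So 52/7 = [7; 2, 3].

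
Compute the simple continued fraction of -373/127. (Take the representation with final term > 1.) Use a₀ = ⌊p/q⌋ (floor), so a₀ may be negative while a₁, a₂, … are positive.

[-3; 15, 1, 7]

-373 = -3·127 + 8
127 = 15·8 + 7
8 = 1·7 + 1
7 = 7·1 + 0  (stop)
So -373/127 = [-3; 15, 1, 7].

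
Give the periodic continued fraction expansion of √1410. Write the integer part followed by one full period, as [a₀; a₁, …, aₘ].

a₀ = ⌊√1410⌋ = 37.
With m₀=0, d₀=1 and mₖ₊₁ = dₖaₖ − mₖ, dₖ₊₁ = (n − mₖ₊₁²)/dₖ, aₖ₊₁ = ⌊(a₀+mₖ₊₁)/dₖ₊₁⌋:
  k=1: m=37, d=41, a=1
  k=2: m=4, d=34, a=1
  k=3: m=30, d=15, a=4
  k=4: m=30, d=34, a=1
  k=5: m=4, d=41, a=1
  k=6: m=37, d=1, a=74
d=1 and a=2a₀=74 at k=6, so the next step gives (m, d) = (37, 41) again — its k=1 value — and the period has length 6.

[37; 1, 1, 4, 1, 1, 74]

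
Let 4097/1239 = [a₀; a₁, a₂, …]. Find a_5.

5

4097 = 3·1239 + 380   →  a_0 = 3
1239 = 3·380 + 99   →  a_1 = 3
380 = 3·99 + 83   →  a_2 = 3
99 = 1·83 + 16   →  a_3 = 1
83 = 5·16 + 3   →  a_4 = 5
16 = 5·3 + 1   →  a_5 = 5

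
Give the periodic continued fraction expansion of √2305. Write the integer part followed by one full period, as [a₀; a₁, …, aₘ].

a₀ = ⌊√2305⌋ = 48.

[48; 96]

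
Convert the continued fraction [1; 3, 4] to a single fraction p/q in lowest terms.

17/13

Fold from the inside: start with 4/1.
  3 + 1/4 = 13/4
  1 + 4/13 = 17/13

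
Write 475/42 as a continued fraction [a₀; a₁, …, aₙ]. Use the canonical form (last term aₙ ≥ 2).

[11; 3, 4, 3]

475 = 11·42 + 13
42 = 3·13 + 3
13 = 4·3 + 1
3 = 3·1 + 0  (stop)
So 475/42 = [11; 3, 4, 3].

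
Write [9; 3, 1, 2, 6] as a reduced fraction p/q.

649/70

Using pₖ = aₖpₖ₋₁ + pₖ₋₂ and qₖ = aₖqₖ₋₁ + qₖ₋₂:
  k=0: a=9, p=9, q=1
  k=1: a=3, p=28, q=3
  k=2: a=1, p=37, q=4
  k=3: a=2, p=102, q=11
  k=4: a=6, p=649, q=70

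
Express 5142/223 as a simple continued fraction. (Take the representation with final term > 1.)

5142 = 23×223 + 13
223 = 17×13 + 2
13 = 6×2 + 1
2 = 2×1 + 0  (stop)
So 5142/223 = [23; 17, 6, 2].

[23; 17, 6, 2]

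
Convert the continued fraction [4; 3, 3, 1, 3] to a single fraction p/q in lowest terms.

211/49

Fold from the inside: start with 3/1.
  1 + 1/3 = 4/3
  3 + 3/4 = 15/4
  3 + 4/15 = 49/15
  4 + 15/49 = 211/49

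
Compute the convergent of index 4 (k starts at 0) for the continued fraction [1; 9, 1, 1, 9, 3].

200/181

Using pₖ = aₖpₖ₋₁ + pₖ₋₂, qₖ = aₖqₖ₋₁ + qₖ₋₂ (with p₋₁=1, p₋₂=0, q₋₁=0, q₋₂=1):
  k=0: a=1, p=1, q=1
  k=1: a=9, p=10, q=9
  k=2: a=1, p=11, q=10
  k=3: a=1, p=21, q=19
  k=4: a=9, p=200, q=181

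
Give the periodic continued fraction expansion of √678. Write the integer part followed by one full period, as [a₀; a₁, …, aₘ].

a₀ = ⌊√678⌋ = 26.
With m₀=0, d₀=1 and mₖ₊₁ = dₖaₖ − mₖ, dₖ₊₁ = (n − mₖ₊₁²)/dₖ, aₖ₊₁ = ⌊(a₀+mₖ₊₁)/dₖ₊₁⌋:
  k=1: m=26, d=2, a=26
  k=2: m=26, d=1, a=52
d=1 and a=2a₀=52 at k=2, so the next step gives (m, d) = (26, 2) again — its k=1 value — and the period has length 2.

[26; 26, 52]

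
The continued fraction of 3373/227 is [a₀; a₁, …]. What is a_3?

10

3373 = 14·227 + 195   →  a_0 = 14
227 = 1·195 + 32   →  a_1 = 1
195 = 6·32 + 3   →  a_2 = 6
32 = 10·3 + 2   →  a_3 = 10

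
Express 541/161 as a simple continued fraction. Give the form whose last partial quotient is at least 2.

541 = 3*161 + 58
161 = 2*58 + 45
58 = 1*45 + 13
45 = 3*13 + 6
13 = 2*6 + 1
6 = 6*1 + 0  (stop)
So 541/161 = [3; 2, 1, 3, 2, 6].

[3; 2, 1, 3, 2, 6]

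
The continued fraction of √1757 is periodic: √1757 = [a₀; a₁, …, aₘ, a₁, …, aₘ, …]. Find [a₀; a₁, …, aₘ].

a₀ = ⌊√1757⌋ = 41.
With m₀=0, d₀=1 and mₖ₊₁ = dₖaₖ − mₖ, dₖ₊₁ = (n − mₖ₊₁²)/dₖ, aₖ₊₁ = ⌊(a₀+mₖ₊₁)/dₖ₊₁⌋:
  k=1: m=41, d=76, a=1
  k=2: m=35, d=7, a=10
  k=3: m=35, d=76, a=1
  k=4: m=41, d=1, a=82
d=1 and a=2a₀=82 at k=4, so the next step gives (m, d) = (41, 76) again — its k=1 value — and the period has length 4.

[41; 1, 10, 1, 82]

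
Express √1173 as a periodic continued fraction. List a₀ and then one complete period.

a₀ = ⌊√1173⌋ = 34.
With m₀=0, d₀=1 and mₖ₊₁ = dₖaₖ − mₖ, dₖ₊₁ = (n − mₖ₊₁²)/dₖ, aₖ₊₁ = ⌊(a₀+mₖ₊₁)/dₖ₊₁⌋:
  k=1: m=34, d=17, a=4
  k=2: m=34, d=1, a=68
d=1 and a=2a₀=68 at k=2, so the next step gives (m, d) = (34, 17) again — its k=1 value — and the period has length 2.

[34; 4, 68]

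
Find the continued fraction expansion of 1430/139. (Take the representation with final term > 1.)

1430 = 10·139 + 40
139 = 3·40 + 19
40 = 2·19 + 2
19 = 9·2 + 1
2 = 2·1 + 0  (stop)
So 1430/139 = [10; 3, 2, 9, 2].

[10; 3, 2, 9, 2]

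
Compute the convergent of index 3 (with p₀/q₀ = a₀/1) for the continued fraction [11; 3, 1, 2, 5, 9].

124/11

Using pₖ = aₖpₖ₋₁ + pₖ₋₂, qₖ = aₖqₖ₋₁ + qₖ₋₂ (with p₋₁=1, p₋₂=0, q₋₁=0, q₋₂=1):
  k=0: a=11, p=11, q=1
  k=1: a=3, p=34, q=3
  k=2: a=1, p=45, q=4
  k=3: a=2, p=124, q=11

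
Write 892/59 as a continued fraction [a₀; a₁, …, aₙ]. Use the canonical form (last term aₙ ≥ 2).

[15; 8, 2, 3]

892 = 15*59 + 7
59 = 8*7 + 3
7 = 2*3 + 1
3 = 3*1 + 0  (stop)
So 892/59 = [15; 8, 2, 3].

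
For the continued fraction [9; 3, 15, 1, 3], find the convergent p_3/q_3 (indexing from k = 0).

457/49

Using pₖ = aₖpₖ₋₁ + pₖ₋₂, qₖ = aₖqₖ₋₁ + qₖ₋₂ (with p₋₁=1, p₋₂=0, q₋₁=0, q₋₂=1):
  k=0: a=9, p=9, q=1
  k=1: a=3, p=28, q=3
  k=2: a=15, p=429, q=46
  k=3: a=1, p=457, q=49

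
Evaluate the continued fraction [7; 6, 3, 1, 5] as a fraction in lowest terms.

1031/144

Using pₖ = aₖpₖ₋₁ + pₖ₋₂ and qₖ = aₖqₖ₋₁ + qₖ₋₂:
  k=0: a=7, p=7, q=1
  k=1: a=6, p=43, q=6
  k=2: a=3, p=136, q=19
  k=3: a=1, p=179, q=25
  k=4: a=5, p=1031, q=144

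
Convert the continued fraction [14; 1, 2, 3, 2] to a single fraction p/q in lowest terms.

338/23

Using pₖ = aₖpₖ₋₁ + pₖ₋₂ and qₖ = aₖqₖ₋₁ + qₖ₋₂:
  k=0: a=14, p=14, q=1
  k=1: a=1, p=15, q=1
  k=2: a=2, p=44, q=3
  k=3: a=3, p=147, q=10
  k=4: a=2, p=338, q=23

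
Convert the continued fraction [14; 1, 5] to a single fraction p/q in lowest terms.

Fold from the inside: start with 5/1.
  1 + 1/5 = 6/5
  14 + 5/6 = 89/6

89/6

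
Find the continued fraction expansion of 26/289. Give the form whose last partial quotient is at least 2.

[0; 11, 8, 1, 2]

26 = 0·289 + 26
289 = 11·26 + 3
26 = 8·3 + 2
3 = 1·2 + 1
2 = 2·1 + 0  (stop)
So 26/289 = [0; 11, 8, 1, 2].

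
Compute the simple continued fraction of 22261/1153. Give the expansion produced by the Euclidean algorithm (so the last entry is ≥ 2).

[19; 3, 3, 1, 8, 10]

22261 = 19·1153 + 354
1153 = 3·354 + 91
354 = 3·91 + 81
91 = 1·81 + 10
81 = 8·10 + 1
10 = 10·1 + 0  (stop)
So 22261/1153 = [19; 3, 3, 1, 8, 10].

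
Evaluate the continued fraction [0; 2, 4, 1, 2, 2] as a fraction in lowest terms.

Using pₖ = aₖpₖ₋₁ + pₖ₋₂ and qₖ = aₖqₖ₋₁ + qₖ₋₂:
  k=0: a=0, p=0, q=1
  k=1: a=2, p=1, q=2
  k=2: a=4, p=4, q=9
  k=3: a=1, p=5, q=11
  k=4: a=2, p=14, q=31
  k=5: a=2, p=33, q=73

33/73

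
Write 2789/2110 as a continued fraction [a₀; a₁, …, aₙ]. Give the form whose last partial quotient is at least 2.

[1; 3, 9, 3, 3, 7]

2789 = 1·2110 + 679
2110 = 3·679 + 73
679 = 9·73 + 22
73 = 3·22 + 7
22 = 3·7 + 1
7 = 7·1 + 0  (stop)
So 2789/2110 = [1; 3, 9, 3, 3, 7].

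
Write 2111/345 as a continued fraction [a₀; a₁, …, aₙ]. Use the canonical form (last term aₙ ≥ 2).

2111 = 6×345 + 41
345 = 8×41 + 17
41 = 2×17 + 7
17 = 2×7 + 3
7 = 2×3 + 1
3 = 3×1 + 0  (stop)
So 2111/345 = [6; 8, 2, 2, 2, 3].

[6; 8, 2, 2, 2, 3]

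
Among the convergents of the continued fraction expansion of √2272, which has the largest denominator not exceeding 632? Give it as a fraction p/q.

√2272 = [47; 1, 1, 1, 94, …] (period length 4).
Convergents:
  p_0/q_0 = 47/1
  p_1/q_1 = 48/1
  p_2/q_2 = 95/2
  p_3/q_3 = 143/3
  p_4/q_4 = 13537/284
  p_5/q_5 = 13680/287
  p_6/q_6 = 27217/571
  p_7/q_7 = 40897/858
q_6 = 571 ≤ 632 < 858 = q_7, so the answer is 27217/571.

27217/571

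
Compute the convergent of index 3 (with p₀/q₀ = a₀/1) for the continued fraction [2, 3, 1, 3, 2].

34/15

Using pₖ = aₖpₖ₋₁ + pₖ₋₂, qₖ = aₖqₖ₋₁ + qₖ₋₂ (with p₋₁=1, p₋₂=0, q₋₁=0, q₋₂=1):
  k=0: a=2, p=2, q=1
  k=1: a=3, p=7, q=3
  k=2: a=1, p=9, q=4
  k=3: a=3, p=34, q=15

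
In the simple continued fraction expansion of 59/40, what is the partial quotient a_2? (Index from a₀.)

59 = 1·40 + 19   →  a_0 = 1
40 = 2·19 + 2   →  a_1 = 2
19 = 9·2 + 1   →  a_2 = 9

9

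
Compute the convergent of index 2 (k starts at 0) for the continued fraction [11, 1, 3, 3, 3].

Using pₖ = aₖpₖ₋₁ + pₖ₋₂, qₖ = aₖqₖ₋₁ + qₖ₋₂ (with p₋₁=1, p₋₂=0, q₋₁=0, q₋₂=1):
  k=0: a=11, p=11, q=1
  k=1: a=1, p=12, q=1
  k=2: a=3, p=47, q=4

47/4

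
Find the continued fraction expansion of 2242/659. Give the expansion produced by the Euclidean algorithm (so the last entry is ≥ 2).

2242 = 3·659 + 265
659 = 2·265 + 129
265 = 2·129 + 7
129 = 18·7 + 3
7 = 2·3 + 1
3 = 3·1 + 0  (stop)
So 2242/659 = [3; 2, 2, 18, 2, 3].

[3; 2, 2, 18, 2, 3]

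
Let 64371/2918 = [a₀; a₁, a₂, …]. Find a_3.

64371 = 22·2918 + 175   →  a_0 = 22
2918 = 16·175 + 118   →  a_1 = 16
175 = 1·118 + 57   →  a_2 = 1
118 = 2·57 + 4   →  a_3 = 2

2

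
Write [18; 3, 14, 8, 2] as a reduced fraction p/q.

13506/737

Using pₖ = aₖpₖ₋₁ + pₖ₋₂ and qₖ = aₖqₖ₋₁ + qₖ₋₂:
  k=0: a=18, p=18, q=1
  k=1: a=3, p=55, q=3
  k=2: a=14, p=788, q=43
  k=3: a=8, p=6359, q=347
  k=4: a=2, p=13506, q=737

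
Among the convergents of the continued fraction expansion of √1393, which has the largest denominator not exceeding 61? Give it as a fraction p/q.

1157/31

√1393 = [37; 3, 10, 3, 74, …] (period length 4).
Convergents:
  p_0/q_0 = 37/1
  p_1/q_1 = 112/3
  p_2/q_2 = 1157/31
  p_3/q_3 = 3583/96
q_2 = 31 ≤ 61 < 96 = q_3, so the answer is 1157/31.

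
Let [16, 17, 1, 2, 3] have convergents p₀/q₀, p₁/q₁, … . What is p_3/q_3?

Using pₖ = aₖpₖ₋₁ + pₖ₋₂, qₖ = aₖqₖ₋₁ + qₖ₋₂ (with p₋₁=1, p₋₂=0, q₋₁=0, q₋₂=1):
  k=0: a=16, p=16, q=1
  k=1: a=17, p=273, q=17
  k=2: a=1, p=289, q=18
  k=3: a=2, p=851, q=53

851/53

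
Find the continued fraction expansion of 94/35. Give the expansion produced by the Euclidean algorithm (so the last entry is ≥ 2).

[2; 1, 2, 5, 2]

94 = 2×35 + 24
35 = 1×24 + 11
24 = 2×11 + 2
11 = 5×2 + 1
2 = 2×1 + 0  (stop)
So 94/35 = [2; 1, 2, 5, 2].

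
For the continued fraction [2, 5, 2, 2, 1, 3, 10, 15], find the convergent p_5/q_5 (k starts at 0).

Using pₖ = aₖpₖ₋₁ + pₖ₋₂, qₖ = aₖqₖ₋₁ + qₖ₋₂ (with p₋₁=1, p₋₂=0, q₋₁=0, q₋₂=1):
  k=0: a=2, p=2, q=1
  k=1: a=5, p=11, q=5
  k=2: a=2, p=24, q=11
  k=3: a=2, p=59, q=27
  k=4: a=1, p=83, q=38
  k=5: a=3, p=308, q=141

308/141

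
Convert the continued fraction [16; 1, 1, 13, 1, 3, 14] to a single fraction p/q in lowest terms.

26841/1625

Using pₖ = aₖpₖ₋₁ + pₖ₋₂ and qₖ = aₖqₖ₋₁ + qₖ₋₂:
  k=0: a=16, p=16, q=1
  k=1: a=1, p=17, q=1
  k=2: a=1, p=33, q=2
  k=3: a=13, p=446, q=27
  k=4: a=1, p=479, q=29
  k=5: a=3, p=1883, q=114
  k=6: a=14, p=26841, q=1625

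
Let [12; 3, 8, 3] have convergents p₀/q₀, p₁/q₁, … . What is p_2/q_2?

308/25

Using pₖ = aₖpₖ₋₁ + pₖ₋₂, qₖ = aₖqₖ₋₁ + qₖ₋₂ (with p₋₁=1, p₋₂=0, q₋₁=0, q₋₂=1):
  k=0: a=12, p=12, q=1
  k=1: a=3, p=37, q=3
  k=2: a=8, p=308, q=25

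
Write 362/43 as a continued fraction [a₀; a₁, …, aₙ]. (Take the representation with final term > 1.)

362 = 8*43 + 18
43 = 2*18 + 7
18 = 2*7 + 4
7 = 1*4 + 3
4 = 1*3 + 1
3 = 3*1 + 0  (stop)
So 362/43 = [8; 2, 2, 1, 1, 3].

[8; 2, 2, 1, 1, 3]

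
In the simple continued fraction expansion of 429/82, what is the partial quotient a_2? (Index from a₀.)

3

429 = 5·82 + 19   →  a_0 = 5
82 = 4·19 + 6   →  a_1 = 4
19 = 3·6 + 1   →  a_2 = 3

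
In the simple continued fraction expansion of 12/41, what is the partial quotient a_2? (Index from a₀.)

12 = 0·41 + 12   →  a_0 = 0
41 = 3·12 + 5   →  a_1 = 3
12 = 2·5 + 2   →  a_2 = 2

2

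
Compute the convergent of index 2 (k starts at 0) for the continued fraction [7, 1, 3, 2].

31/4

Using pₖ = aₖpₖ₋₁ + pₖ₋₂, qₖ = aₖqₖ₋₁ + qₖ₋₂ (with p₋₁=1, p₋₂=0, q₋₁=0, q₋₂=1):
  k=0: a=7, p=7, q=1
  k=1: a=1, p=8, q=1
  k=2: a=3, p=31, q=4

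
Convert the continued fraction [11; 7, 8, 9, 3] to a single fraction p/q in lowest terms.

Fold from the inside: start with 3/1.
  9 + 1/3 = 28/3
  8 + 3/28 = 227/28
  7 + 28/227 = 1617/227
  11 + 227/1617 = 18014/1617

18014/1617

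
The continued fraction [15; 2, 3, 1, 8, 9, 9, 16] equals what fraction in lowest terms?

1631775/105664

Using pₖ = aₖpₖ₋₁ + pₖ₋₂ and qₖ = aₖqₖ₋₁ + qₖ₋₂:
  k=0: a=15, p=15, q=1
  k=1: a=2, p=31, q=2
  k=2: a=3, p=108, q=7
  k=3: a=1, p=139, q=9
  k=4: a=8, p=1220, q=79
  k=5: a=9, p=11119, q=720
  k=6: a=9, p=101291, q=6559
  k=7: a=16, p=1631775, q=105664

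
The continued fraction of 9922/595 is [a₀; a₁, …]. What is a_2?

9922 = 16·595 + 402   →  a_0 = 16
595 = 1·402 + 193   →  a_1 = 1
402 = 2·193 + 16   →  a_2 = 2

2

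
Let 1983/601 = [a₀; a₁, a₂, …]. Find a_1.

1983 = 3·601 + 180   →  a_0 = 3
601 = 3·180 + 61   →  a_1 = 3

3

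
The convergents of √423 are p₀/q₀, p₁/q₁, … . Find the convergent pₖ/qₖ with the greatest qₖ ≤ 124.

√423 = [20; 1, 1, 3, 4, 3, 1, 1, 40, …] (period length 8).
Convergents:
  p_0/q_0 = 20/1
  p_1/q_1 = 21/1
  p_2/q_2 = 41/2
  p_3/q_3 = 144/7
  p_4/q_4 = 617/30
  p_5/q_5 = 1995/97
  p_6/q_6 = 2612/127
q_5 = 97 ≤ 124 < 127 = q_6, so the answer is 1995/97.

1995/97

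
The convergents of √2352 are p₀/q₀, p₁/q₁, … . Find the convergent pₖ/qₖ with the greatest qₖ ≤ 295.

√2352 = [48; 2, 96, …] (period length 2).
Convergents:
  p_0/q_0 = 48/1
  p_1/q_1 = 97/2
  p_2/q_2 = 9360/193
  p_3/q_3 = 18817/388
q_2 = 193 ≤ 295 < 388 = q_3, so the answer is 9360/193.

9360/193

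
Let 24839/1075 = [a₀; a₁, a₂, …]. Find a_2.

24839 = 23·1075 + 114   →  a_0 = 23
1075 = 9·114 + 49   →  a_1 = 9
114 = 2·49 + 16   →  a_2 = 2

2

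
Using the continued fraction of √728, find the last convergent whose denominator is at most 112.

1457/54

√728 = [26; 1, 52, …] (period length 2).
Convergents:
  p_0/q_0 = 26/1
  p_1/q_1 = 27/1
  p_2/q_2 = 1430/53
  p_3/q_3 = 1457/54
  p_4/q_4 = 77194/2861
q_3 = 54 ≤ 112 < 2861 = q_4, so the answer is 1457/54.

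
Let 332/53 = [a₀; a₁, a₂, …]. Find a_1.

332 = 6·53 + 14   →  a_0 = 6
53 = 3·14 + 11   →  a_1 = 3

3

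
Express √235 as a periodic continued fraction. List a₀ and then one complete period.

[15; 3, 30]

a₀ = ⌊√235⌋ = 15.
With m₀=0, d₀=1 and mₖ₊₁ = dₖaₖ − mₖ, dₖ₊₁ = (n − mₖ₊₁²)/dₖ, aₖ₊₁ = ⌊(a₀+mₖ₊₁)/dₖ₊₁⌋:
  k=1: m=15, d=10, a=3
  k=2: m=15, d=1, a=30
d=1 and a=2a₀=30 at k=2, so the next step gives (m, d) = (15, 10) again — its k=1 value — and the period has length 2.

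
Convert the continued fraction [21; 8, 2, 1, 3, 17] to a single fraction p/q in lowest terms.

Fold from the inside: start with 17/1.
  3 + 1/17 = 52/17
  1 + 17/52 = 69/52
  2 + 52/69 = 190/69
  8 + 69/190 = 1589/190
  21 + 190/1589 = 33559/1589

33559/1589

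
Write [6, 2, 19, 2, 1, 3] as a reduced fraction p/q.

2835/437

Using pₖ = aₖpₖ₋₁ + pₖ₋₂ and qₖ = aₖqₖ₋₁ + qₖ₋₂:
  k=0: a=6, p=6, q=1
  k=1: a=2, p=13, q=2
  k=2: a=19, p=253, q=39
  k=3: a=2, p=519, q=80
  k=4: a=1, p=772, q=119
  k=5: a=3, p=2835, q=437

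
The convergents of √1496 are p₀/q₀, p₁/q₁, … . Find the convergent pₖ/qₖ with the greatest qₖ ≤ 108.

3365/87

√1496 = [38; 1, 2, 9, 2, 1, 76, …] (period length 6).
Convergents:
  p_0/q_0 = 38/1
  p_1/q_1 = 39/1
  p_2/q_2 = 116/3
  p_3/q_3 = 1083/28
  p_4/q_4 = 2282/59
  p_5/q_5 = 3365/87
  p_6/q_6 = 258022/6671
q_5 = 87 ≤ 108 < 6671 = q_6, so the answer is 3365/87.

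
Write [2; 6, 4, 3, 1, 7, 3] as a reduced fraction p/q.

5563/2575

Fold from the inside: start with 3/1.
  7 + 1/3 = 22/3
  1 + 3/22 = 25/22
  3 + 22/25 = 97/25
  4 + 25/97 = 413/97
  6 + 97/413 = 2575/413
  2 + 413/2575 = 5563/2575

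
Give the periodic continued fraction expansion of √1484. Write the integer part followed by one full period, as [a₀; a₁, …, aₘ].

[38; 1, 1, 10, 1, 1, 76]

a₀ = ⌊√1484⌋ = 38.
With m₀=0, d₀=1 and mₖ₊₁ = dₖaₖ − mₖ, dₖ₊₁ = (n − mₖ₊₁²)/dₖ, aₖ₊₁ = ⌊(a₀+mₖ₊₁)/dₖ₊₁⌋:
  k=1: m=38, d=40, a=1
  k=2: m=2, d=37, a=1
  k=3: m=35, d=7, a=10
  k=4: m=35, d=37, a=1
  k=5: m=2, d=40, a=1
  k=6: m=38, d=1, a=76
d=1 and a=2a₀=76 at k=6, so the next step gives (m, d) = (38, 40) again — its k=1 value — and the period has length 6.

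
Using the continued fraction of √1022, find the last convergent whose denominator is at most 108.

1023/32

√1022 = [31; 1, 30, 1, 62, …] (period length 4).
Convergents:
  p_0/q_0 = 31/1
  p_1/q_1 = 32/1
  p_2/q_2 = 991/31
  p_3/q_3 = 1023/32
  p_4/q_4 = 64417/2015
q_3 = 32 ≤ 108 < 2015 = q_4, so the answer is 1023/32.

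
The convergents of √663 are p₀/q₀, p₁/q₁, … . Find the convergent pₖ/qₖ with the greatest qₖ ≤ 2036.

√663 = [25; 1, 2, 1, 50, …] (period length 4).
Convergents:
  p_0/q_0 = 25/1
  p_1/q_1 = 26/1
  p_2/q_2 = 77/3
  p_3/q_3 = 103/4
  p_4/q_4 = 5227/203
  p_5/q_5 = 5330/207
  p_6/q_6 = 15887/617
  p_7/q_7 = 21217/824
  p_8/q_8 = 1076737/41817
q_7 = 824 ≤ 2036 < 41817 = q_8, so the answer is 21217/824.

21217/824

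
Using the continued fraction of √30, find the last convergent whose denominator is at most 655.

√30 = [5; 2, 10, …] (period length 2).
Convergents:
  p_0/q_0 = 5/1
  p_1/q_1 = 11/2
  p_2/q_2 = 115/21
  p_3/q_3 = 241/44
  p_4/q_4 = 2525/461
  p_5/q_5 = 5291/966
q_4 = 461 ≤ 655 < 966 = q_5, so the answer is 2525/461.

2525/461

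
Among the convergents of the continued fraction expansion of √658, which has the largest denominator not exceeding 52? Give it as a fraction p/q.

√658 = [25; 1, 1, 1, 6, 1, 1, 1, 50, …] (period length 8).
Convergents:
  p_0/q_0 = 25/1
  p_1/q_1 = 26/1
  p_2/q_2 = 51/2
  p_3/q_3 = 77/3
  p_4/q_4 = 513/20
  p_5/q_5 = 590/23
  p_6/q_6 = 1103/43
  p_7/q_7 = 1693/66
q_6 = 43 ≤ 52 < 66 = q_7, so the answer is 1103/43.

1103/43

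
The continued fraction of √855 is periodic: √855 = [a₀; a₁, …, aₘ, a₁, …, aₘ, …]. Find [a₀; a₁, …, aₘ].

a₀ = ⌊√855⌋ = 29.
With m₀=0, d₀=1 and mₖ₊₁ = dₖaₖ − mₖ, dₖ₊₁ = (n − mₖ₊₁²)/dₖ, aₖ₊₁ = ⌊(a₀+mₖ₊₁)/dₖ₊₁⌋:
  k=1: m=29, d=14, a=4
  k=2: m=27, d=9, a=6
  k=3: m=27, d=14, a=4
  k=4: m=29, d=1, a=58
d=1 and a=2a₀=58 at k=4, so the next step gives (m, d) = (29, 14) again — its k=1 value — and the period has length 4.

[29; 4, 6, 4, 58]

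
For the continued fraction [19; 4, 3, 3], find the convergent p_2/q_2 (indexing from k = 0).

250/13

Using pₖ = aₖpₖ₋₁ + pₖ₋₂, qₖ = aₖqₖ₋₁ + qₖ₋₂ (with p₋₁=1, p₋₂=0, q₋₁=0, q₋₂=1):
  k=0: a=19, p=19, q=1
  k=1: a=4, p=77, q=4
  k=2: a=3, p=250, q=13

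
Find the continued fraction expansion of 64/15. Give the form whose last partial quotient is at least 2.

64 = 4·15 + 4
15 = 3·4 + 3
4 = 1·3 + 1
3 = 3·1 + 0  (stop)
So 64/15 = [4; 3, 1, 3].

[4; 3, 1, 3]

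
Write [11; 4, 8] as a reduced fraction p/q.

Fold from the inside: start with 8/1.
  4 + 1/8 = 33/8
  11 + 8/33 = 371/33

371/33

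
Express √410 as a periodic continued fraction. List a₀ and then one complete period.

a₀ = ⌊√410⌋ = 20.
With m₀=0, d₀=1 and mₖ₊₁ = dₖaₖ − mₖ, dₖ₊₁ = (n − mₖ₊₁²)/dₖ, aₖ₊₁ = ⌊(a₀+mₖ₊₁)/dₖ₊₁⌋:
  k=1: m=20, d=10, a=4
  k=2: m=20, d=1, a=40
d=1 and a=2a₀=40 at k=2, so the next step gives (m, d) = (20, 10) again — its k=1 value — and the period has length 2.

[20; 4, 40]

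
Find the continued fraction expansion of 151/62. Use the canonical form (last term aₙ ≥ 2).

151 = 2*62 + 27
62 = 2*27 + 8
27 = 3*8 + 3
8 = 2*3 + 2
3 = 1*2 + 1
2 = 2*1 + 0  (stop)
So 151/62 = [2; 2, 3, 2, 1, 2].

[2; 2, 3, 2, 1, 2]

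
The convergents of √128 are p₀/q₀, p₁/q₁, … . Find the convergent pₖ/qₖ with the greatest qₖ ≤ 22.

181/16

√128 = [11; 3, 5, 3, 22, …] (period length 4).
Convergents:
  p_0/q_0 = 11/1
  p_1/q_1 = 34/3
  p_2/q_2 = 181/16
  p_3/q_3 = 577/51
q_2 = 16 ≤ 22 < 51 = q_3, so the answer is 181/16.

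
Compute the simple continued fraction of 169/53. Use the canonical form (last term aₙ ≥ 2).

169 = 3*53 + 10
53 = 5*10 + 3
10 = 3*3 + 1
3 = 3*1 + 0  (stop)
So 169/53 = [3; 5, 3, 3].

[3; 5, 3, 3]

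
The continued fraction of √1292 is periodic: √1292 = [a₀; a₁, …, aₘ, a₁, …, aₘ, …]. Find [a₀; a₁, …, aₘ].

a₀ = ⌊√1292⌋ = 35.
With m₀=0, d₀=1 and mₖ₊₁ = dₖaₖ − mₖ, dₖ₊₁ = (n − mₖ₊₁²)/dₖ, aₖ₊₁ = ⌊(a₀+mₖ₊₁)/dₖ₊₁⌋:
  k=1: m=35, d=67, a=1
  k=2: m=32, d=4, a=16
  k=3: m=32, d=67, a=1
  k=4: m=35, d=1, a=70
d=1 and a=2a₀=70 at k=4, so the next step gives (m, d) = (35, 67) again — its k=1 value — and the period has length 4.

[35; 1, 16, 1, 70]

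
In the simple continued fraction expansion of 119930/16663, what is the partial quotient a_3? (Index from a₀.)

11

119930 = 7·16663 + 3289   →  a_0 = 7
16663 = 5·3289 + 218   →  a_1 = 5
3289 = 15·218 + 19   →  a_2 = 15
218 = 11·19 + 9   →  a_3 = 11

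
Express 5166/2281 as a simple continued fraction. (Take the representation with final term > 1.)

5166 = 2·2281 + 604
2281 = 3·604 + 469
604 = 1·469 + 135
469 = 3·135 + 64
135 = 2·64 + 7
64 = 9·7 + 1
7 = 7·1 + 0  (stop)
So 5166/2281 = [2; 3, 1, 3, 2, 9, 7].

[2; 3, 1, 3, 2, 9, 7]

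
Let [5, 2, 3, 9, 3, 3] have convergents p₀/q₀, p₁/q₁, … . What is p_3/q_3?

353/65

Using pₖ = aₖpₖ₋₁ + pₖ₋₂, qₖ = aₖqₖ₋₁ + qₖ₋₂ (with p₋₁=1, p₋₂=0, q₋₁=0, q₋₂=1):
  k=0: a=5, p=5, q=1
  k=1: a=2, p=11, q=2
  k=2: a=3, p=38, q=7
  k=3: a=9, p=353, q=65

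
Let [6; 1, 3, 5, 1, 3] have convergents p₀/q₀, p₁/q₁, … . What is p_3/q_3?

Using pₖ = aₖpₖ₋₁ + pₖ₋₂, qₖ = aₖqₖ₋₁ + qₖ₋₂ (with p₋₁=1, p₋₂=0, q₋₁=0, q₋₂=1):
  k=0: a=6, p=6, q=1
  k=1: a=1, p=7, q=1
  k=2: a=3, p=27, q=4
  k=3: a=5, p=142, q=21

142/21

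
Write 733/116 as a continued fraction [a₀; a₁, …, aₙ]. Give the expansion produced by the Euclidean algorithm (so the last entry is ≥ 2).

733 = 6·116 + 37
116 = 3·37 + 5
37 = 7·5 + 2
5 = 2·2 + 1
2 = 2·1 + 0  (stop)
So 733/116 = [6; 3, 7, 2, 2].

[6; 3, 7, 2, 2]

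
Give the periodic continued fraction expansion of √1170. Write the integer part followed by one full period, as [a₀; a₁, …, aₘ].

[34; 4, 1, 6, 1, 4, 68]

a₀ = ⌊√1170⌋ = 34.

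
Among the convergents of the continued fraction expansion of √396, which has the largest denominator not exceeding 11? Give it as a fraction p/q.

√396 = [19; 1, 8, 1, 38, …] (period length 4).
Convergents:
  p_0/q_0 = 19/1
  p_1/q_1 = 20/1
  p_2/q_2 = 179/9
  p_3/q_3 = 199/10
  p_4/q_4 = 7741/389
q_3 = 10 ≤ 11 < 389 = q_4, so the answer is 199/10.

199/10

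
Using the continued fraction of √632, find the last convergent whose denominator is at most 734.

7743/308

√632 = [25; 7, 6, 7, 50, …] (period length 4).
Convergents:
  p_0/q_0 = 25/1
  p_1/q_1 = 176/7
  p_2/q_2 = 1081/43
  p_3/q_3 = 7743/308
  p_4/q_4 = 388231/15443
q_3 = 308 ≤ 734 < 15443 = q_4, so the answer is 7743/308.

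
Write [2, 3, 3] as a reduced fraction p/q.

Using pₖ = aₖpₖ₋₁ + pₖ₋₂ and qₖ = aₖqₖ₋₁ + qₖ₋₂:
  k=0: a=2, p=2, q=1
  k=1: a=3, p=7, q=3
  k=2: a=3, p=23, q=10

23/10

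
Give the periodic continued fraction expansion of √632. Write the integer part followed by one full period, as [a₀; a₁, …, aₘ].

a₀ = ⌊√632⌋ = 25.
With m₀=0, d₀=1 and mₖ₊₁ = dₖaₖ − mₖ, dₖ₊₁ = (n − mₖ₊₁²)/dₖ, aₖ₊₁ = ⌊(a₀+mₖ₊₁)/dₖ₊₁⌋:
  k=1: m=25, d=7, a=7
  k=2: m=24, d=8, a=6
  k=3: m=24, d=7, a=7
  k=4: m=25, d=1, a=50
d=1 and a=2a₀=50 at k=4, so the next step gives (m, d) = (25, 7) again — its k=1 value — and the period has length 4.

[25; 7, 6, 7, 50]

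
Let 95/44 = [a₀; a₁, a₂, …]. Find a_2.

3

95 = 2·44 + 7   →  a_0 = 2
44 = 6·7 + 2   →  a_1 = 6
7 = 3·2 + 1   →  a_2 = 3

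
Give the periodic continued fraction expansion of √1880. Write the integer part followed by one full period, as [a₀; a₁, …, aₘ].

a₀ = ⌊√1880⌋ = 43.
With m₀=0, d₀=1 and mₖ₊₁ = dₖaₖ − mₖ, dₖ₊₁ = (n − mₖ₊₁²)/dₖ, aₖ₊₁ = ⌊(a₀+mₖ₊₁)/dₖ₊₁⌋:
  k=1: m=43, d=31, a=2
  k=2: m=19, d=49, a=1
  k=3: m=30, d=20, a=3
  k=4: m=30, d=49, a=1
  k=5: m=19, d=31, a=2
  k=6: m=43, d=1, a=86
d=1 and a=2a₀=86 at k=6, so the next step gives (m, d) = (43, 31) again — its k=1 value — and the period has length 6.

[43; 2, 1, 3, 1, 2, 86]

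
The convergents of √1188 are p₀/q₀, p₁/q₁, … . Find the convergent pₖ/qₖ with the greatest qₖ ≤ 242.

3171/92

√1188 = [34; 2, 7, 6, 7, 2, 68, …] (period length 6).
Convergents:
  p_0/q_0 = 34/1
  p_1/q_1 = 69/2
  p_2/q_2 = 517/15
  p_3/q_3 = 3171/92
  p_4/q_4 = 22714/659
q_3 = 92 ≤ 242 < 659 = q_4, so the answer is 3171/92.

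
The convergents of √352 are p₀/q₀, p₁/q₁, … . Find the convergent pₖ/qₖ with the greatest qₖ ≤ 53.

√352 = [18; 1, 3, 5, 9, 5, 3, 1, 36, …] (period length 8).
Convergents:
  p_0/q_0 = 18/1
  p_1/q_1 = 19/1
  p_2/q_2 = 75/4
  p_3/q_3 = 394/21
  p_4/q_4 = 3621/193
q_3 = 21 ≤ 53 < 193 = q_4, so the answer is 394/21.

394/21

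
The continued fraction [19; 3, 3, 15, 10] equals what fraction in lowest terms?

29723/1540

Fold from the inside: start with 10/1.
  15 + 1/10 = 151/10
  3 + 10/151 = 463/151
  3 + 151/463 = 1540/463
  19 + 463/1540 = 29723/1540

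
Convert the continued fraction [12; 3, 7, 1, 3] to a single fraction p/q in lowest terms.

Fold from the inside: start with 3/1.
  1 + 1/3 = 4/3
  7 + 3/4 = 31/4
  3 + 4/31 = 97/31
  12 + 31/97 = 1195/97

1195/97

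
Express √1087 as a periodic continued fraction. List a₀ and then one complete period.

[32; 1, 31, 1, 64]

a₀ = ⌊√1087⌋ = 32.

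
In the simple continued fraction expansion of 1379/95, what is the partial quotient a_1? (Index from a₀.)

1

1379 = 14·95 + 49   →  a_0 = 14
95 = 1·49 + 46   →  a_1 = 1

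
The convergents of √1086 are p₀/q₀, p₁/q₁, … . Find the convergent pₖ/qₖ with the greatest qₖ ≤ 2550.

√1086 = [32; 1, 20, 1, 64, …] (period length 4).
Convergents:
  p_0/q_0 = 32/1
  p_1/q_1 = 33/1
  p_2/q_2 = 692/21
  p_3/q_3 = 725/22
  p_4/q_4 = 47092/1429
  p_5/q_5 = 47817/1451
  p_6/q_6 = 1003432/30449
q_5 = 1451 ≤ 2550 < 30449 = q_6, so the answer is 47817/1451.

47817/1451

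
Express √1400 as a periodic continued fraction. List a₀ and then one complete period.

[37; 2, 2, 2, 74]

a₀ = ⌊√1400⌋ = 37.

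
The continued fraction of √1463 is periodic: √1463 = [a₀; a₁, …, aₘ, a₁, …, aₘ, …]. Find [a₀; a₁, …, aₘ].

[38; 4, 76]

a₀ = ⌊√1463⌋ = 38.
With m₀=0, d₀=1 and mₖ₊₁ = dₖaₖ − mₖ, dₖ₊₁ = (n − mₖ₊₁²)/dₖ, aₖ₊₁ = ⌊(a₀+mₖ₊₁)/dₖ₊₁⌋:
  k=1: m=38, d=19, a=4
  k=2: m=38, d=1, a=76
d=1 and a=2a₀=76 at k=2, so the next step gives (m, d) = (38, 19) again — its k=1 value — and the period has length 2.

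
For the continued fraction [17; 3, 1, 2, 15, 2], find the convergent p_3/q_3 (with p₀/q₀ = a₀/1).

Using pₖ = aₖpₖ₋₁ + pₖ₋₂, qₖ = aₖqₖ₋₁ + qₖ₋₂ (with p₋₁=1, p₋₂=0, q₋₁=0, q₋₂=1):
  k=0: a=17, p=17, q=1
  k=1: a=3, p=52, q=3
  k=2: a=1, p=69, q=4
  k=3: a=2, p=190, q=11

190/11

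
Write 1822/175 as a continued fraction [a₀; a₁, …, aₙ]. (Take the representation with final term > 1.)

1822 = 10·175 + 72
175 = 2·72 + 31
72 = 2·31 + 10
31 = 3·10 + 1
10 = 10·1 + 0  (stop)
So 1822/175 = [10; 2, 2, 3, 10].

[10; 2, 2, 3, 10]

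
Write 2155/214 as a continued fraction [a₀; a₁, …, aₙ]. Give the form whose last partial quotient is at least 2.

2155 = 10*214 + 15
214 = 14*15 + 4
15 = 3*4 + 3
4 = 1*3 + 1
3 = 3*1 + 0  (stop)
So 2155/214 = [10; 14, 3, 1, 3].

[10; 14, 3, 1, 3]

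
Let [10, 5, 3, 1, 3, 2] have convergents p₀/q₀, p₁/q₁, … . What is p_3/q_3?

214/21

Using pₖ = aₖpₖ₋₁ + pₖ₋₂, qₖ = aₖqₖ₋₁ + qₖ₋₂ (with p₋₁=1, p₋₂=0, q₋₁=0, q₋₂=1):
  k=0: a=10, p=10, q=1
  k=1: a=5, p=51, q=5
  k=2: a=3, p=163, q=16
  k=3: a=1, p=214, q=21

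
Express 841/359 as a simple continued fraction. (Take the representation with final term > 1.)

[2; 2, 1, 11, 3, 3]

841 = 2×359 + 123
359 = 2×123 + 113
123 = 1×113 + 10
113 = 11×10 + 3
10 = 3×3 + 1
3 = 3×1 + 0  (stop)
So 841/359 = [2; 2, 1, 11, 3, 3].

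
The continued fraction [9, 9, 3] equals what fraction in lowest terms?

255/28

Using pₖ = aₖpₖ₋₁ + pₖ₋₂ and qₖ = aₖqₖ₋₁ + qₖ₋₂:
  k=0: a=9, p=9, q=1
  k=1: a=9, p=82, q=9
  k=2: a=3, p=255, q=28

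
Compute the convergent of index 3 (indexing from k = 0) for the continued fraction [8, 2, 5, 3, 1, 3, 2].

296/35

Using pₖ = aₖpₖ₋₁ + pₖ₋₂, qₖ = aₖqₖ₋₁ + qₖ₋₂ (with p₋₁=1, p₋₂=0, q₋₁=0, q₋₂=1):
  k=0: a=8, p=8, q=1
  k=1: a=2, p=17, q=2
  k=2: a=5, p=93, q=11
  k=3: a=3, p=296, q=35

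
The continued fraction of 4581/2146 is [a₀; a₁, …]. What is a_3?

2

4581 = 2·2146 + 289   →  a_0 = 2
2146 = 7·289 + 123   →  a_1 = 7
289 = 2·123 + 43   →  a_2 = 2
123 = 2·43 + 37   →  a_3 = 2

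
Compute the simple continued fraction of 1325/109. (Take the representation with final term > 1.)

[12; 6, 2, 2, 3]

1325 = 12*109 + 17
109 = 6*17 + 7
17 = 2*7 + 3
7 = 2*3 + 1
3 = 3*1 + 0  (stop)
So 1325/109 = [12; 6, 2, 2, 3].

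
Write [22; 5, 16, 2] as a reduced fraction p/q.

Fold from the inside: start with 2/1.
  16 + 1/2 = 33/2
  5 + 2/33 = 167/33
  22 + 33/167 = 3707/167

3707/167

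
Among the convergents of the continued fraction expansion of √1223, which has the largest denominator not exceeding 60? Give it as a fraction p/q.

√1223 = [34; 1, 33, 1, 68, …] (period length 4).
Convergents:
  p_0/q_0 = 34/1
  p_1/q_1 = 35/1
  p_2/q_2 = 1189/34
  p_3/q_3 = 1224/35
  p_4/q_4 = 84421/2414
q_3 = 35 ≤ 60 < 2414 = q_4, so the answer is 1224/35.

1224/35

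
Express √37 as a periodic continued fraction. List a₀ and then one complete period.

a₀ = ⌊√37⌋ = 6.
With m₀=0, d₀=1 and mₖ₊₁ = dₖaₖ − mₖ, dₖ₊₁ = (n − mₖ₊₁²)/dₖ, aₖ₊₁ = ⌊(a₀+mₖ₊₁)/dₖ₊₁⌋:
  k=1: m=6, d=1, a=12
d=1 and a=2a₀=12 at k=1, so the next step gives (m, d) = (6, 1) again — its k=1 value — and the period has length 1.

[6; 12]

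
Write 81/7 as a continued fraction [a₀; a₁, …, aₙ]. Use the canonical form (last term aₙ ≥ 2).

[11; 1, 1, 3]

81 = 11×7 + 4
7 = 1×4 + 3
4 = 1×3 + 1
3 = 3×1 + 0  (stop)
So 81/7 = [11; 1, 1, 3].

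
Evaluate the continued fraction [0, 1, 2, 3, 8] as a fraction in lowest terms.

Fold from the inside: start with 8/1.
  3 + 1/8 = 25/8
  2 + 8/25 = 58/25
  1 + 25/58 = 83/58
  0 + 58/83 = 58/83

58/83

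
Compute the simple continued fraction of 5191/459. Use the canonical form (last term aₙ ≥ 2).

[11; 3, 4, 3, 3, 3]

5191 = 11*459 + 142
459 = 3*142 + 33
142 = 4*33 + 10
33 = 3*10 + 3
10 = 3*3 + 1
3 = 3*1 + 0  (stop)
So 5191/459 = [11; 3, 4, 3, 3, 3].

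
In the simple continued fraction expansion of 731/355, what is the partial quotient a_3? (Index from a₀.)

731 = 2·355 + 21   →  a_0 = 2
355 = 16·21 + 19   →  a_1 = 16
21 = 1·19 + 2   →  a_2 = 1
19 = 9·2 + 1   →  a_3 = 9

9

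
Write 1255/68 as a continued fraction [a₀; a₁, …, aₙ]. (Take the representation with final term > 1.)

1255 = 18×68 + 31
68 = 2×31 + 6
31 = 5×6 + 1
6 = 6×1 + 0  (stop)
So 1255/68 = [18; 2, 5, 6].

[18; 2, 5, 6]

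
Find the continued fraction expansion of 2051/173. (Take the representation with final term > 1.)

[11; 1, 5, 1, 11, 2]

2051 = 11·173 + 148
173 = 1·148 + 25
148 = 5·25 + 23
25 = 1·23 + 2
23 = 11·2 + 1
2 = 2·1 + 0  (stop)
So 2051/173 = [11; 1, 5, 1, 11, 2].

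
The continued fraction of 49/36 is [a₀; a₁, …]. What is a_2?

49 = 1·36 + 13   →  a_0 = 1
36 = 2·13 + 10   →  a_1 = 2
13 = 1·10 + 3   →  a_2 = 1

1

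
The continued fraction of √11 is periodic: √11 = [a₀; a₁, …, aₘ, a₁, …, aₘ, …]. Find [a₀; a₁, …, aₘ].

a₀ = ⌊√11⌋ = 3.
With m₀=0, d₀=1 and mₖ₊₁ = dₖaₖ − mₖ, dₖ₊₁ = (n − mₖ₊₁²)/dₖ, aₖ₊₁ = ⌊(a₀+mₖ₊₁)/dₖ₊₁⌋:
  k=1: m=3, d=2, a=3
  k=2: m=3, d=1, a=6
d=1 and a=2a₀=6 at k=2, so the next step gives (m, d) = (3, 2) again — its k=1 value — and the period has length 2.

[3; 3, 6]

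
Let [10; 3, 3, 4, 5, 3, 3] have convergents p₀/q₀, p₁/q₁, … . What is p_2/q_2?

Using pₖ = aₖpₖ₋₁ + pₖ₋₂, qₖ = aₖqₖ₋₁ + qₖ₋₂ (with p₋₁=1, p₋₂=0, q₋₁=0, q₋₂=1):
  k=0: a=10, p=10, q=1
  k=1: a=3, p=31, q=3
  k=2: a=3, p=103, q=10

103/10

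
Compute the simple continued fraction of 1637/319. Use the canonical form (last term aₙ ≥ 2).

[5; 7, 1, 1, 2, 8]

1637 = 5·319 + 42
319 = 7·42 + 25
42 = 1·25 + 17
25 = 1·17 + 8
17 = 2·8 + 1
8 = 8·1 + 0  (stop)
So 1637/319 = [5; 7, 1, 1, 2, 8].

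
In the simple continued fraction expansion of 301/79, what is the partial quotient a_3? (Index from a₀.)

3

301 = 3·79 + 64   →  a_0 = 3
79 = 1·64 + 15   →  a_1 = 1
64 = 4·15 + 4   →  a_2 = 4
15 = 3·4 + 3   →  a_3 = 3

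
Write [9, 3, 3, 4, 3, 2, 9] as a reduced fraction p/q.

28167/3028

Using pₖ = aₖpₖ₋₁ + pₖ₋₂ and qₖ = aₖqₖ₋₁ + qₖ₋₂:
  k=0: a=9, p=9, q=1
  k=1: a=3, p=28, q=3
  k=2: a=3, p=93, q=10
  k=3: a=4, p=400, q=43
  k=4: a=3, p=1293, q=139
  k=5: a=2, p=2986, q=321
  k=6: a=9, p=28167, q=3028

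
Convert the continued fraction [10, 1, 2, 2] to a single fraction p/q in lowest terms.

75/7

Fold from the inside: start with 2/1.
  2 + 1/2 = 5/2
  1 + 2/5 = 7/5
  10 + 5/7 = 75/7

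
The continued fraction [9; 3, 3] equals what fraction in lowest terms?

93/10

Using pₖ = aₖpₖ₋₁ + pₖ₋₂ and qₖ = aₖqₖ₋₁ + qₖ₋₂:
  k=0: a=9, p=9, q=1
  k=1: a=3, p=28, q=3
  k=2: a=3, p=93, q=10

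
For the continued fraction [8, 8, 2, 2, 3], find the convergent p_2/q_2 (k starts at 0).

138/17

Using pₖ = aₖpₖ₋₁ + pₖ₋₂, qₖ = aₖqₖ₋₁ + qₖ₋₂ (with p₋₁=1, p₋₂=0, q₋₁=0, q₋₂=1):
  k=0: a=8, p=8, q=1
  k=1: a=8, p=65, q=8
  k=2: a=2, p=138, q=17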